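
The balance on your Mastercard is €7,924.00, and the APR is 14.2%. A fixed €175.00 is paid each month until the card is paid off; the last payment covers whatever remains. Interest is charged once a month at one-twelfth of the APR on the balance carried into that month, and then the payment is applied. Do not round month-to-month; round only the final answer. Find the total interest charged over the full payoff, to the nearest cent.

€3,493.10

Monthly rate r = 14.2%/12 = 1.18333% = 0.0118333.
Payoff takes n = ⌈−ln(1 − rB₀/P)/ln(1+r)⌉ = ⌈65.239⌉ = 66 payments; the last is €42.10.
Total paid = 65·€175.00 + €42.10 = €11,417.10.
Total interest = total paid − principal = €11,417.10 − €7,924.00 = €3,493.10.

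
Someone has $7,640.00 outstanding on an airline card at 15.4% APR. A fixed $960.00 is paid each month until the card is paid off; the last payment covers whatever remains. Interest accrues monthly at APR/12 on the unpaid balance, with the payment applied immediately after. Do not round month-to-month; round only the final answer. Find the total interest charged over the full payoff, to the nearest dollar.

Monthly rate r = 15.4%/12 = 1.28333% = 0.0128333.
Payoff takes n = ⌈−ln(1 − rB₀/P)/ln(1+r)⌉ = ⌈8.448⌉ = 9 payments; the last is $432.04.
Total paid = 8·$960.00 + $432.04 = $8,112.04.
Total interest = total paid − principal = $8,112.04 − $7,640.00 = $472.04.

$472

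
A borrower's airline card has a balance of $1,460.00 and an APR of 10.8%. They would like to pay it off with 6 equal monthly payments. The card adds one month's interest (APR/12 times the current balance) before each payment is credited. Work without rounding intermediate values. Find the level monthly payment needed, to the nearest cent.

Monthly rate r = 10.8%/12 = 0.9% = 0.009.
Level-payment amortization: P = B₀·r / (1 − (1+r)^(−n)) = 1460.00·0.009 / (1 − 1.009^(−6)).
Denominator 1 − (1+r)^(−6) = 0.052339012.
P = 13.14 / 0.052339012 ≈ 251.06.

$251.06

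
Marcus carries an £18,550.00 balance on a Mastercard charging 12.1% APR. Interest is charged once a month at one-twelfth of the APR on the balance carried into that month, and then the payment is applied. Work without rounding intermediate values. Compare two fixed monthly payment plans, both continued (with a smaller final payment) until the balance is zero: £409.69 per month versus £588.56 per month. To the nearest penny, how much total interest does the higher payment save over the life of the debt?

Monthly rate r = 12.1%/12 = 1.00833% = 0.0100833.
At £409.69/mo: n = ⌈−ln(1 − rB₀/P)/ln(1+r)⌉ = 61 payments (last £321.14); total interest = total paid − £18,550.00 = £6,352.54.
At £588.56/mo: 39 payments (last £70.02); total interest £3,885.30.
Interest saved = £6,352.54 − £3,885.30 = £2,467.24.

£2,467.24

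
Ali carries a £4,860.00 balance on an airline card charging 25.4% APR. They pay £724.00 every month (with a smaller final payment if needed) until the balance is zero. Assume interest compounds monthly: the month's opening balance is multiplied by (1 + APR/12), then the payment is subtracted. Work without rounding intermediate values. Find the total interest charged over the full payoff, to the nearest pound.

Monthly rate r = 25.4%/12 = 2.11667% = 0.0211667.
Payoff takes n = ⌈−ln(1 − rB₀/P)/ln(1+r)⌉ = ⌈7.317⌉ = 8 payments; the last is £230.83.
Total paid = 7·£724.00 + £230.83 = £5,298.83.
Total interest = total paid − principal = £5,298.83 − £4,860.00 = £438.83.

£439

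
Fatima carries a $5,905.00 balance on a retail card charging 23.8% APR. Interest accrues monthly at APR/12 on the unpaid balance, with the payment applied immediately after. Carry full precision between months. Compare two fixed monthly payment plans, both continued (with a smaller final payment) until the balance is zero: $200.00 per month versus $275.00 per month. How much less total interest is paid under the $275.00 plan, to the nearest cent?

$1,200.11

Monthly rate r = 23.8%/12 = 1.98333% = 0.0198333.
At $200.00/mo: n = ⌈−ln(1 − rB₀/P)/ln(1+r)⌉ = 45 payments (last $170.80); total interest = total paid − $5,905.00 = $3,065.80.
At $275.00/mo: 29 payments (last $70.69); total interest $1,865.69.
Interest saved = $3,065.80 − $1,865.69 = $1,200.11.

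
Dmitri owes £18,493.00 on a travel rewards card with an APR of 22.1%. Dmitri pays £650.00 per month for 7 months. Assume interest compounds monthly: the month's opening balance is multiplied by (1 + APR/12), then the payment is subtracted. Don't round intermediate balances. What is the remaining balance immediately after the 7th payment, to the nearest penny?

Monthly rate r = 22.1%/12 = 1.84167% = 0.0184167.
Each month: B ← B·(1+r) − £650.00.
Month 1: interest £340.58; balance after payment £18,183.58.
Month 2: interest £334.88; balance after payment £17,868.46.
Month 3: interest £329.08; balance after payment £17,547.54.
Month 4: interest £323.17; balance after payment £17,220.70.
Month 5: interest £317.15; balance after payment £16,887.85.
Month 6: interest £311.02; balance after payment £16,548.87.
Month 7: interest £304.78; balance after payment £16,203.65.

£16,203.65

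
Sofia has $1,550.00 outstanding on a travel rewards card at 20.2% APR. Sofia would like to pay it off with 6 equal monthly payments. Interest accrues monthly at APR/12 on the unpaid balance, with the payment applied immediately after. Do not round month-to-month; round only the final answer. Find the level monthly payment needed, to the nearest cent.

$273.77

Monthly rate r = 20.2%/12 = 1.68333% = 0.0168333.
Level-payment amortization: P = B₀·r / (1 − (1+r)^(−n)) = 1550.00·0.0168333 / (1 − 1.01683^(−6)).
Denominator 1 − (1+r)^(−6) = 0.0953067451.
P = 26.0917 / 0.0953067451 ≈ 273.77.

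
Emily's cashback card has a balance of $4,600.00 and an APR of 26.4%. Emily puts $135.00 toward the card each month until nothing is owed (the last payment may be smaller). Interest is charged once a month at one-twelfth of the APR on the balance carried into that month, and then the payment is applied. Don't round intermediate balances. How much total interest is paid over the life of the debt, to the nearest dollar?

$3,991

Monthly rate r = 26.4%/12 = 2.2% = 0.022.
Payoff takes n = ⌈−ln(1 − rB₀/P)/ln(1+r)⌉ = ⌈63.636⌉ = 64 payments; the last is $86.20.
Total paid = 63·$135.00 + $86.20 = $8,591.20.
Total interest = total paid − principal = $8,591.20 − $4,600.00 = $3,991.20.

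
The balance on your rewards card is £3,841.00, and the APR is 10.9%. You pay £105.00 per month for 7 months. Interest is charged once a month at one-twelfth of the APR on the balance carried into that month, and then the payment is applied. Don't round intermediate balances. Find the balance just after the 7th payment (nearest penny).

Monthly rate r = 10.9%/12 = 0.908333% = 0.00908333.
Each month: B ← B·(1+r) − £105.00.
Month 1: interest £34.89; balance after payment £3,770.89.
Month 2: interest £34.25; balance after payment £3,700.14.
Month 3: interest £33.61; balance after payment £3,628.75.
Month 4: interest £32.96; balance after payment £3,556.71.
Month 5: interest £32.31; balance after payment £3,484.02.
Month 6: interest £31.65; balance after payment £3,410.67.
Month 7: interest £30.98; balance after payment £3,336.65.

£3,336.65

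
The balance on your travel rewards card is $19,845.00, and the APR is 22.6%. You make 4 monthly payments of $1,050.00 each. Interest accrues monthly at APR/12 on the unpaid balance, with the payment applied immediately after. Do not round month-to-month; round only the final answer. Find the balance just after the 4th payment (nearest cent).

$17,062.61

Monthly rate r = 22.6%/12 = 1.88333% = 0.0188333.
Each month: B ← B·(1+r) − $1,050.00.
Month 1: interest $373.75; balance after payment $19,168.75.
Month 2: interest $361.01; balance after payment $18,479.76.
Month 3: interest $348.04; balance after payment $17,777.79.
Month 4: interest $334.82; balance after payment $17,062.61.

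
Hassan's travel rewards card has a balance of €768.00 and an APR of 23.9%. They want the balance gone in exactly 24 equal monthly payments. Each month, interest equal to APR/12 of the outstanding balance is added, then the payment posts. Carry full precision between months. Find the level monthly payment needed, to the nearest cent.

Monthly rate r = 23.9%/12 = 1.99167% = 0.0199167.
Level-payment amortization: P = B₀·r / (1 − (1+r)^(−n)) = 768.00·0.0199167 / (1 − 1.01992^(−24)).
Denominator 1 − (1+r)^(−24) = 0.377058204.
P = 15.296 / 0.377058204 ≈ 40.57.

€40.57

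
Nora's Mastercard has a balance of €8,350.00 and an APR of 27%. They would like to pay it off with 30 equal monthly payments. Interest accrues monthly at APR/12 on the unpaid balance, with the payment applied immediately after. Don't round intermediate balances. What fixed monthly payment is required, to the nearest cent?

Monthly rate r = 27%/12 = 2.25% = 0.0225.
Level-payment amortization: P = B₀·r / (1 − (1+r)^(−n)) = 8350.00·0.0225 / (1 − 1.0225^(−30)).
Denominator 1 − (1+r)^(−30) = 0.487019922.
P = 187.875 / 0.487019922 ≈ 385.76.

€385.76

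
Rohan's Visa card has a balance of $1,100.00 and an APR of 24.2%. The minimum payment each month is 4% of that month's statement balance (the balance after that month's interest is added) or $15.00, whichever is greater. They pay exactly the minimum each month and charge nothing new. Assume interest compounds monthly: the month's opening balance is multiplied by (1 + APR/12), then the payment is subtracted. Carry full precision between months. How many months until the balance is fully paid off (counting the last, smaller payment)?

87 months

Monthly rate r = 24.2%/12 = 2.01667% = 0.0201667.
While 4% of the post-interest balance exceeds $15.00, each month B ← (B·(1+r))·(1 − 0.04), i.e. B shrinks by the factor (1+r)·0.96 = 0.97936.
This holds for months 1–53. Entering month 54 the balance is $364.20; 4% of the post-interest balance is now below $15.00, so the flat $15.00 minimum applies from here.
From month 54 a fixed $15.00 at rate r clears $364.20 in 34 more payments. Total: 53 + 34 = 87 months.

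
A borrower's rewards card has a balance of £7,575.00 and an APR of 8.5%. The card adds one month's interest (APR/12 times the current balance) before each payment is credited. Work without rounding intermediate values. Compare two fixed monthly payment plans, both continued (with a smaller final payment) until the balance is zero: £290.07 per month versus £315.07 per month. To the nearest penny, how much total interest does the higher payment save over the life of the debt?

£72.00

Monthly rate r = 8.5%/12 = 0.708333% = 0.00708333.
At £290.07/mo: n = ⌈−ln(1 − rB₀/P)/ln(1+r)⌉ = 29 payments (last £283.77); total interest = total paid − £7,575.00 = £830.73.
At £315.07/mo: 27 payments (last £141.91); total interest £758.73.
Interest saved = £830.73 − £758.73 = £72.00.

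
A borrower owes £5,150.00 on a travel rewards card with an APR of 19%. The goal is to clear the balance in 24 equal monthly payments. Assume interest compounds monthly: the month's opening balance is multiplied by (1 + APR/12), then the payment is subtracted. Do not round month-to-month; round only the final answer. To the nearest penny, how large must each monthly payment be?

Monthly rate r = 19%/12 = 1.58333% = 0.0158333.
Level-payment amortization: P = B₀·r / (1 − (1+r)^(−n)) = 5150.00·0.0158333 / (1 − 1.01583^(−24)).
Denominator 1 − (1+r)^(−24) = 0.314099736.
P = 81.5417 / 0.314099736 ≈ 259.60.

£259.60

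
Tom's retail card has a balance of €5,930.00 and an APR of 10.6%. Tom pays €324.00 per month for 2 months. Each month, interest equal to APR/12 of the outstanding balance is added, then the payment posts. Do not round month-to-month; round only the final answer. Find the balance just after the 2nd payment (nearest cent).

Monthly rate r = 10.6%/12 = 0.883333% = 0.00883333.
Each month: B ← B·(1+r) − €324.00.
Month 1: interest €52.38; balance after payment €5,658.38.
Month 2: interest €49.98; balance after payment €5,384.36.

€5,384.36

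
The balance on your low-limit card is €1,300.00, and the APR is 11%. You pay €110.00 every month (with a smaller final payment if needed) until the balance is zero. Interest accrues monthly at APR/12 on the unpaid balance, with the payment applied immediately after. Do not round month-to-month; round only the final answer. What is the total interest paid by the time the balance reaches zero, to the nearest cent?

€82.38

Monthly rate r = 11%/12 = 0.916667% = 0.00916667.
Payoff takes n = ⌈−ln(1 − rB₀/P)/ln(1+r)⌉ = ⌈12.566⌉ = 13 payments; the last is €62.38.
Total paid = 12·€110.00 + €62.38 = €1,382.38.
Total interest = total paid − principal = €1,382.38 − €1,300.00 = €82.38.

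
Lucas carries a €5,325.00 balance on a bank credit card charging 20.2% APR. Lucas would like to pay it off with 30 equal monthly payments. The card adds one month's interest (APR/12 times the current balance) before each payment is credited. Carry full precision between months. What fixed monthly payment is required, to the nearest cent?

€227.53

Monthly rate r = 20.2%/12 = 1.68333% = 0.0168333.
Level-payment amortization: P = B₀·r / (1 − (1+r)^(−n)) = 5325.00·0.0168333 / (1 − 1.01683^(−30)).
Denominator 1 − (1+r)^(−30) = 0.393952364.
P = 89.6375 / 0.393952364 ≈ 227.53.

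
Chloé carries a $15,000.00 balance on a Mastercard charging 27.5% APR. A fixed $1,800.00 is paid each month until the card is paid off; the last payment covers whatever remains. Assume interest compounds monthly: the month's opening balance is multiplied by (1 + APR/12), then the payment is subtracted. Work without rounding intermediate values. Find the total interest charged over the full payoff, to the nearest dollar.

$1,840

Monthly rate r = 27.5%/12 = 2.29167% = 0.0229167.
Payoff takes n = ⌈−ln(1 − rB₀/P)/ln(1+r)⌉ = ⌈9.353⌉ = 10 payments; the last is $640.18.
Total paid = 9·$1,800.00 + $640.18 = $16,840.18.
Total interest = total paid − principal = $16,840.18 − $15,000.00 = $1,840.18.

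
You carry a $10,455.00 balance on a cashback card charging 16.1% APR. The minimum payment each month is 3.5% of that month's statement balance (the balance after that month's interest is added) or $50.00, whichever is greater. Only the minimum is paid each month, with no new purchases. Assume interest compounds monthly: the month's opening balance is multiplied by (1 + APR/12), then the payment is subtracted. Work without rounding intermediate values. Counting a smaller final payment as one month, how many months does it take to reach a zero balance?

126 months

Monthly rate r = 16.1%/12 = 1.34167% = 0.0134167.
While 3.5% of the post-interest balance exceeds $50.00, each month B ← (B·(1+r))·(1 − 0.035), i.e. B shrinks by the factor (1+r)·0.965 = 0.97795.
This holds for months 1–90. Entering month 91 the balance is $1,405.10; 3.5% of the post-interest balance is now below $50.00, so the flat $50.00 minimum applies from here.
From month 91 a fixed $50.00 at rate r clears $1,405.10 in 36 more payments. Total: 90 + 36 = 126 months.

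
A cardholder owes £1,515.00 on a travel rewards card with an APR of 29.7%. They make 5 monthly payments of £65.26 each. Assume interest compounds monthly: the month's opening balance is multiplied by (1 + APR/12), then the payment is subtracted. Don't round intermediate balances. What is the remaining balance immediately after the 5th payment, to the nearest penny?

Monthly rate r = 29.7%/12 = 2.475% = 0.02475.
Each month: B ← B·(1+r) − £65.26.
Month 1: interest £37.50; balance after payment £1,487.24.
Month 2: interest £36.81; balance after payment £1,458.79.
Month 3: interest £36.10; balance after payment £1,429.63.
Month 4: interest £35.38; balance after payment £1,399.75.
Month 5: interest £34.64; balance after payment £1,369.14.

£1,369.14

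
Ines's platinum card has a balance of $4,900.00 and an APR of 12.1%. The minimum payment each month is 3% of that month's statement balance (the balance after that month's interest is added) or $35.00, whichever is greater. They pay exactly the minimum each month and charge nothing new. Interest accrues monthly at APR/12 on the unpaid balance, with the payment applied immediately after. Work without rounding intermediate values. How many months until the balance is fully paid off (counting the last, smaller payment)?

112 months

Monthly rate r = 12.1%/12 = 1.00833% = 0.0100833.
While 3% of the post-interest balance exceeds $35.00, each month B ← (B·(1+r))·(1 − 0.03), i.e. B shrinks by the factor (1+r)·0.97 = 0.97978.
This holds for months 1–71. Entering month 72 the balance is $1,149.08; 3% of the post-interest balance is now below $35.00, so the flat $35.00 minimum applies from here.
From month 72 a fixed $35.00 at rate r clears $1,149.08 in 41 more payments. Total: 71 + 41 = 112 months.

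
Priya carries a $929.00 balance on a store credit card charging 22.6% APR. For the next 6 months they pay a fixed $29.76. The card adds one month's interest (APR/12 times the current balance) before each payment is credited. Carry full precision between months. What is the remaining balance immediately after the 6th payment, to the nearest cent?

Monthly rate r = 22.6%/12 = 1.88333% = 0.0188333.
Each month: B ← B·(1+r) − $29.76.
Month 1: interest $17.50; balance after payment $916.74.
Month 2: interest $17.27; balance after payment $904.24.
Month 3: interest $17.03; balance after payment $891.51.
Month 4: interest $16.79; balance after payment $878.54.
Month 5: interest $16.55; balance after payment $865.33.
Month 6: interest $16.30; balance after payment $851.86.

$851.86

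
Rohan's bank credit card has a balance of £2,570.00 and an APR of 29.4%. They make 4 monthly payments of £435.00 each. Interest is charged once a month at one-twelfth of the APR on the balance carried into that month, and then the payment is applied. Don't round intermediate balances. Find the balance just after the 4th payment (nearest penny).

£1,026.27

Monthly rate r = 29.4%/12 = 2.45% = 0.0245.
Each month: B ← B·(1+r) − £435.00.
Month 1: interest £62.96; balance after payment £2,197.97.
Month 2: interest £53.85; balance after payment £1,816.82.
Month 3: interest £44.51; balance after payment £1,426.33.
Month 4: interest £34.95; balance after payment £1,026.27.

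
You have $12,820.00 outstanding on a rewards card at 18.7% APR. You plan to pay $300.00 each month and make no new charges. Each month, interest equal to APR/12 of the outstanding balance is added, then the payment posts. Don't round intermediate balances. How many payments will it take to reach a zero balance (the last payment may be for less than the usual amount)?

71 months

Monthly rate r = 18.7%/12 = 1.55833% = 0.0155833.
Recurrence: B ← B·(1+r) − $300.00.
Month 1: interest $199.78; balance after payment $12,719.78.
Month 2: interest $198.22; balance after payment $12,617.99.
Closed form: n = −ln(1 − rB₀/P)/ln(1+r) = −ln(0.33407)/ln(1.01558) ≈ 70.904, so the balance reaches zero during payment 71.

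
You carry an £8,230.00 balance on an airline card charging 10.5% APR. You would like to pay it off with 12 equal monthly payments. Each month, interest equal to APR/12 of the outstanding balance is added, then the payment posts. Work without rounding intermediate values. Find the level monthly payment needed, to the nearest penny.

£725.46

Monthly rate r = 10.5%/12 = 0.875% = 0.00875.
Level-payment amortization: P = B₀·r / (1 − (1+r)^(−n)) = 8230.00·0.00875 / (1 − 1.00875^(−12)).
Denominator 1 − (1+r)^(−12) = 0.0992641938.
P = 72.0125 / 0.0992641938 ≈ 725.46.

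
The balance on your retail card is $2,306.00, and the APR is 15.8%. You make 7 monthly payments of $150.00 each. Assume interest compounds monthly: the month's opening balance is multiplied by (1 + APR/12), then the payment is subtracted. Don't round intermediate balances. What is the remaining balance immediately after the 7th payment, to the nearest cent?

$1,434.72

Monthly rate r = 15.8%/12 = 1.31667% = 0.0131667.
Each month: B ← B·(1+r) − $150.00.
Month 1: interest $30.36; balance after payment $2,186.36.
Month 2: interest $28.79; balance after payment $2,065.15.
Month 3: interest $27.19; balance after payment $1,942.34.
Month 4: interest $25.57; balance after payment $1,817.91.
Month 5: interest $23.94; balance after payment $1,691.85.
Month 6: interest $22.28; balance after payment $1,564.13.
Month 7: interest $20.59; balance after payment $1,434.72.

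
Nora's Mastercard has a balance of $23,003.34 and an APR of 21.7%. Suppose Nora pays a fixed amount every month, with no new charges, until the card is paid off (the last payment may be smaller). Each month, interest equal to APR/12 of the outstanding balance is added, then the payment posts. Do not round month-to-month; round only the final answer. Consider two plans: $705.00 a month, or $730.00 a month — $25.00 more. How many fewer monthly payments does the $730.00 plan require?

Monthly rate r = 21.7%/12 = 1.80833% = 0.0180833.
At $705.00/mo: n = ⌈−ln(1 − rB₀/P)/ln(1+r)⌉ = 50 payments (last $533.20); total interest = total paid − $23,003.34 = $12,074.86.
At $730.00/mo: 48 payments (last $51.55); total interest $11,358.21.
Payments saved = 50 − 48 = 2.

2 fewer payments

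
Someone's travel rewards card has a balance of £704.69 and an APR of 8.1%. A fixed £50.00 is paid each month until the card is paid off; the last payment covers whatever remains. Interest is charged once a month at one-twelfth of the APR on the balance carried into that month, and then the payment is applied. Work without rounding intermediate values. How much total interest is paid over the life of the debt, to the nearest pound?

Monthly rate r = 8.1%/12 = 0.675% = 0.00675.
Payoff takes n = ⌈−ln(1 − rB₀/P)/ln(1+r)⌉ = ⌈14.860⌉ = 15 payments; the last is £43.02.
Total paid = 14·£50.00 + £43.02 = £743.02.
Total interest = total paid − principal = £743.02 − £704.69 = £38.33.

£38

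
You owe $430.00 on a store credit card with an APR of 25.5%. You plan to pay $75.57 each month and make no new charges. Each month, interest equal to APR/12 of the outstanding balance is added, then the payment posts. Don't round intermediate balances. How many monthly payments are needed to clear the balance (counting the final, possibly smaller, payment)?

7 months

Monthly rate r = 25.5%/12 = 2.125% = 0.02125.
Recurrence: B ← B·(1+r) − $75.57.
Month 1: interest $9.14; balance after payment $363.57.
Month 2: interest $7.73; balance after payment $295.72.
Closed form: n = −ln(1 − rB₀/P)/ln(1+r) = −ln(0.87909)/ln(1.02125) ≈ 6.129, so the balance reaches zero during payment 7.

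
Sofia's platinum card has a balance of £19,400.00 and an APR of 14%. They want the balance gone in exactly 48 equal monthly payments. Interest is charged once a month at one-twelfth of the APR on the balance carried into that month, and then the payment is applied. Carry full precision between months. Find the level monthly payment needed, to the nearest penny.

£530.13

Monthly rate r = 14%/12 = 1.16667% = 0.0116667.
Level-payment amortization: P = B₀·r / (1 − (1+r)^(−n)) = 19400.00·0.0116667 / (1 − 1.01167^(−48)).
Denominator 1 − (1+r)^(−48) = 0.42693637.
P = 226.333 / 0.42693637 ≈ 530.13.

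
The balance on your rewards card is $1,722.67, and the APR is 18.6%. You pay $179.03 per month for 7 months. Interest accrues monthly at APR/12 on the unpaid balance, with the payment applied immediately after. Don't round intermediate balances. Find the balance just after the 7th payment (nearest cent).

Monthly rate r = 18.6%/12 = 1.55% = 0.0155.
Each month: B ← B·(1+r) − $179.03.
Month 1: interest $26.70; balance after payment $1,570.34.
Month 2: interest $24.34; balance after payment $1,415.65.
Month 3: interest $21.94; balance after payment $1,258.56.
Month 4: interest $19.51; balance after payment $1,099.04.
Month 5: interest $17.04; balance after payment $937.05.
Month 6: interest $14.52; balance after payment $772.54.
Month 7: interest $11.97; balance after payment $605.49.

$605.49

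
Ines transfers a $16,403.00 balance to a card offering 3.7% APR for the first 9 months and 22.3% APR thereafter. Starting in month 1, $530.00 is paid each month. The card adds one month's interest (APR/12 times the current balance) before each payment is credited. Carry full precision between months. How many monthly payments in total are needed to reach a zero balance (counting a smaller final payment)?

39 payments

Promo months 1–9 at r₀ = 3.7%/12 = 0.00308333; months 10+ at r₁ = 22.3%/12 = 0.0185833.
After month 9: iterate B ← B·(1+r₀) − $530.00 for 9 months → $12,034.58.
Then at r₁ with $530.00/mo: n₂ = −ln(1 − r₁·B/P)/ln(1+r₁) ≈ 29.77 → 30 more payments.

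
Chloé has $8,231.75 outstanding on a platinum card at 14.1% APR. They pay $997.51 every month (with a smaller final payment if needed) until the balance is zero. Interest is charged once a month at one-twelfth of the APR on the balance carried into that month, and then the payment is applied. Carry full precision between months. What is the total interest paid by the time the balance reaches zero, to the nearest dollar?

$479

Monthly rate r = 14.1%/12 = 1.175% = 0.01175.
Payoff takes n = ⌈−ln(1 − rB₀/P)/ln(1+r)⌉ = ⌈8.731⌉ = 9 payments; the last is $730.51.
Total paid = 8·$997.51 + $730.51 = $8,710.59.
Total interest = total paid − principal = $8,710.59 − $8,231.75 = $478.84.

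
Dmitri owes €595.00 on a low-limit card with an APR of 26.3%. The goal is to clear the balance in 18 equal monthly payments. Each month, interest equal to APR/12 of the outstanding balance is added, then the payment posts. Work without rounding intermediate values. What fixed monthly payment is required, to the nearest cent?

Monthly rate r = 26.3%/12 = 2.19167% = 0.0219167.
Level-payment amortization: P = B₀·r / (1 − (1+r)^(−n)) = 595.00·0.0219167 / (1 − 1.02192^(−18)).
Denominator 1 − (1+r)^(−18) = 0.323104978.
P = 13.0404 / 0.323104978 ≈ 40.36.

€40.36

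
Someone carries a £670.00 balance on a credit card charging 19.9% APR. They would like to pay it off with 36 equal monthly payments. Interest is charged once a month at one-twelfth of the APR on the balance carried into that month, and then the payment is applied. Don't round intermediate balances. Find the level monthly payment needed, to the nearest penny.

£24.87

Monthly rate r = 19.9%/12 = 1.65833% = 0.0165833.
Level-payment amortization: P = B₀·r / (1 − (1+r)^(−n)) = 670.00·0.0165833 / (1 − 1.01658^(−36)).
Denominator 1 − (1+r)^(−36) = 0.446837755.
P = 11.1108 / 0.446837755 ≈ 24.87.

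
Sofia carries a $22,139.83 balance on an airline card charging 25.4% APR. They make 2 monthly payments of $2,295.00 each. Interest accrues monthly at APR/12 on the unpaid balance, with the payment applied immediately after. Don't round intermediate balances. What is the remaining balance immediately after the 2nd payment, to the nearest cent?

$18,448.42

Monthly rate r = 25.4%/12 = 2.11667% = 0.0211667.
Each month: B ← B·(1+r) − $2,295.00.
Month 1: interest $468.63; balance after payment $20,313.46.
Month 2: interest $429.97; balance after payment $18,448.42.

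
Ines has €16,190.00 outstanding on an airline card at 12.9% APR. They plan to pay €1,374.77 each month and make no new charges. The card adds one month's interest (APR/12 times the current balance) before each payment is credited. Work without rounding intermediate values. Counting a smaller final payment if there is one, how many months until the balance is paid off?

13 payments

Monthly rate r = 12.9%/12 = 1.075% = 0.01075.
Recurrence: B ← B·(1+r) − €1,374.77.
Month 1: interest €174.04; balance after payment €14,989.27.
Month 2: interest €161.13; balance after payment €13,775.64.
Closed form: n = −ln(1 − rB₀/P)/ln(1+r) = −ln(0.8734)/ln(1.01075) ≈ 12.659, so the balance reaches zero during payment 13.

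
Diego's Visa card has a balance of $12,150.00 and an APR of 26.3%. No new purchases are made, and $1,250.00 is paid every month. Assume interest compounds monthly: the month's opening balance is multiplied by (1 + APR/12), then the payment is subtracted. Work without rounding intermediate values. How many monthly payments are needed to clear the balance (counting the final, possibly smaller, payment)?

Monthly rate r = 26.3%/12 = 2.19167% = 0.0219167.
Recurrence: B ← B·(1+r) − $1,250.00.
Month 1: interest $266.29; balance after payment $11,166.29.
Month 2: interest $244.73; balance after payment $10,161.02.
Closed form: n = −ln(1 − rB₀/P)/ln(1+r) = −ln(0.78697)/ln(1.02192) ≈ 11.050, so the balance reaches zero during payment 12.

12 months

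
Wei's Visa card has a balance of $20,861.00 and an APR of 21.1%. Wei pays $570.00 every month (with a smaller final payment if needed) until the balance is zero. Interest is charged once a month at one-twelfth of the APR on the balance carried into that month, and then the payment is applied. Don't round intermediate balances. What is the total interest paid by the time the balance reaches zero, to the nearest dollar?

$12,870

Monthly rate r = 21.1%/12 = 1.75833% = 0.0175833.
Payoff takes n = ⌈−ln(1 − rB₀/P)/ln(1+r)⌉ = ⌈59.176⌉ = 60 payments; the last is $101.22.
Total paid = 59·$570.00 + $101.22 = $33,731.22.
Total interest = total paid − principal = $33,731.22 − $20,861.00 = $12,870.22.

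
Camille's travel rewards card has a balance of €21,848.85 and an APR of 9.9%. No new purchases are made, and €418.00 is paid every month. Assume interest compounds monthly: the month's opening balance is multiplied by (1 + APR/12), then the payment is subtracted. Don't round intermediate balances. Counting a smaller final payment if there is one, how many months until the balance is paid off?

69 payments

Monthly rate r = 9.9%/12 = 0.825% = 0.00825.
Recurrence: B ← B·(1+r) − €418.00.
Month 1: interest €180.25; balance after payment €21,611.10.
Month 2: interest €178.29; balance after payment €21,371.39.
Closed form: n = −ln(1 − rB₀/P)/ln(1+r) = −ln(0.56877)/ln(1.00825) ≈ 68.679, so the balance reaches zero during payment 69.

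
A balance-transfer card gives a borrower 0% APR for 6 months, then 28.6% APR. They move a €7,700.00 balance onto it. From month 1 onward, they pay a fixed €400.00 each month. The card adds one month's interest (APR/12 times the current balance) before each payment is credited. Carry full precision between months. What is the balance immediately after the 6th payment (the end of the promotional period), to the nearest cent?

Promo months 1–6 at r₀ = 0%/12 = 0; months 7+ at r₁ = 28.6%/12 = 0.0238333.
After month 6 (no interest yet): B = €7,700.00 − 6·€400.00 = €5,300.00.

€5,300.00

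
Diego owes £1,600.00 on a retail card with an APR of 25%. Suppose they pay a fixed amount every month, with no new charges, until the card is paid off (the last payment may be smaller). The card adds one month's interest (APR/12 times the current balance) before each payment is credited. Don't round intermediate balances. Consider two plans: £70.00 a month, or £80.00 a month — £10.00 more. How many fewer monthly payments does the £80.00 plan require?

Monthly rate r = 25%/12 = 2.08333% = 0.0208333.
At £70.00/mo: n = ⌈−ln(1 − rB₀/P)/ln(1+r)⌉ = 32 payments (last £25.39); total interest = total paid − £1,600.00 = £595.39.
At £80.00/mo: 27 payments (last £11.33); total interest £491.33.
Payments saved = 32 − 27 = 5.

5 fewer payments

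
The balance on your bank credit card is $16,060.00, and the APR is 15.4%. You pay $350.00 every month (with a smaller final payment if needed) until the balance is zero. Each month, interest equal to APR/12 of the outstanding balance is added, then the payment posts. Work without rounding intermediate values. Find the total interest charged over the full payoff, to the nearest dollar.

Monthly rate r = 15.4%/12 = 1.28333% = 0.0128333.
Payoff takes n = ⌈−ln(1 − rB₀/P)/ln(1+r)⌉ = ⌈69.704⌉ = 70 payments; the last is $246.71.
Total paid = 69·$350.00 + $246.71 = $24,396.71.
Total interest = total paid − principal = $24,396.71 − $16,060.00 = $8,336.71.

$8,337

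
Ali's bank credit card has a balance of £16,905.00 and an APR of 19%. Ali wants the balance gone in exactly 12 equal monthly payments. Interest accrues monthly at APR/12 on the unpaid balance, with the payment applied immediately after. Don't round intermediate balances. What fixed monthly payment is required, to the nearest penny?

£1,557.91

Monthly rate r = 19%/12 = 1.58333% = 0.0158333.
Level-payment amortization: P = B₀·r / (1 − (1+r)^(−n)) = 16905.00·0.0158333 / (1 − 1.01583^(−12)).
Denominator 1 − (1+r)^(−12) = 0.171809041.
P = 267.663 / 0.171809041 ≈ 1557.91.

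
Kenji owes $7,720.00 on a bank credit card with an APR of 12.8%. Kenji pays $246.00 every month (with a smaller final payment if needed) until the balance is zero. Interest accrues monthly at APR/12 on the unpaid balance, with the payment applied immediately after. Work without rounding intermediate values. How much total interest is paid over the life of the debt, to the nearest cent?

$1,730.20

Monthly rate r = 12.8%/12 = 1.06667% = 0.0106667.
Payoff takes n = ⌈−ln(1 − rB₀/P)/ln(1+r)⌉ = ⌈38.414⌉ = 39 payments; the last is $102.20.
Total paid = 38·$246.00 + $102.20 = $9,450.20.
Total interest = total paid − principal = $9,450.20 − $7,720.00 = $1,730.20.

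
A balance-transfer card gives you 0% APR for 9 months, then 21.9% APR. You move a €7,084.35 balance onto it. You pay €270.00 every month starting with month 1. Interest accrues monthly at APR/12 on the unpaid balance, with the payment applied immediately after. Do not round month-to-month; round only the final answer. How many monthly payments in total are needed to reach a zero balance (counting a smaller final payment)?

30 payments

Promo months 1–9 at r₀ = 0%/12 = 0; months 10+ at r₁ = 21.9%/12 = 0.01825.
After month 9 (no interest yet): B = €7,084.35 − 9·€270.00 = €4,654.35.
Then at r₁ with €270.00/mo: n₂ = −ln(1 − r₁·B/P)/ln(1+r₁) ≈ 20.89 → 21 more payments.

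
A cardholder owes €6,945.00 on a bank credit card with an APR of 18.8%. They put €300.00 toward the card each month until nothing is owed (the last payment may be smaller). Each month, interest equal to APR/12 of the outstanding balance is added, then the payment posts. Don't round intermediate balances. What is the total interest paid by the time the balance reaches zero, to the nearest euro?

€1,749

Monthly rate r = 18.8%/12 = 1.56667% = 0.0156667.
Payoff takes n = ⌈−ln(1 − rB₀/P)/ln(1+r)⌉ = ⌈28.979⌉ = 29 payments; the last is €293.82.
Total paid = 28·€300.00 + €293.82 = €8,693.82.
Total interest = total paid − principal = €8,693.82 − €6,945.00 = €1,748.82.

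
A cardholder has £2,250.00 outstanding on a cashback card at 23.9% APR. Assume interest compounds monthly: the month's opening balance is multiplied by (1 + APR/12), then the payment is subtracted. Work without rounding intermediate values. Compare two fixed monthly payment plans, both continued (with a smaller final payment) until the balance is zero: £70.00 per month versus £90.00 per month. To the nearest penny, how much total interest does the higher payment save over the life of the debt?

Monthly rate r = 23.9%/12 = 1.99167% = 0.0199167.
At £70.00/mo: n = ⌈−ln(1 − rB₀/P)/ln(1+r)⌉ = 52 payments (last £58.24); total interest = total paid − £2,250.00 = £1,378.24.
At £90.00/mo: 35 payments (last £84.38); total interest £894.38.
Interest saved = £1,378.24 − £894.38 = £483.86.

£483.86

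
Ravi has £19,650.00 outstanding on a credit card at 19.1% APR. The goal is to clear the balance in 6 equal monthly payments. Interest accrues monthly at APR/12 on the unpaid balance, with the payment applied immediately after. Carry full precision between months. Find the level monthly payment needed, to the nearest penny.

£3,459.85

Monthly rate r = 19.1%/12 = 1.59167% = 0.0159167.
Level-payment amortization: P = B₀·r / (1 − (1+r)^(−n)) = 19650.00·0.0159167 / (1 − 1.01592^(−6)).
Denominator 1 − (1+r)^(−6) = 0.0903978281.
P = 312.763 / 0.0903978281 ≈ 3459.85.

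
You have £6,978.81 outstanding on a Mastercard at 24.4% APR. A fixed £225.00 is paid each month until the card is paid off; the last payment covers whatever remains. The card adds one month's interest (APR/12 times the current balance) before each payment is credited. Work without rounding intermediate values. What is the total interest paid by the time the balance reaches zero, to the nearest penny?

£4,155.70

Monthly rate r = 24.4%/12 = 2.03333% = 0.0203333.
Payoff takes n = ⌈−ln(1 − rB₀/P)/ln(1+r)⌉ = ⌈49.484⌉ = 50 payments; the last is £109.51.
Total paid = 49·£225.00 + £109.51 = £11,134.51.
Total interest = total paid − principal = £11,134.51 − £6,978.81 = £4,155.70.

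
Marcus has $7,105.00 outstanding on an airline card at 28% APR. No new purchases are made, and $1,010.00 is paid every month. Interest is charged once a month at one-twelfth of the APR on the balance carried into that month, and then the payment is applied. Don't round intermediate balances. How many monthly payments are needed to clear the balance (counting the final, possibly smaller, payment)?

Monthly rate r = 28%/12 = 2.33333% = 0.0233333.
Recurrence: B ← B·(1+r) − $1,010.00.
Month 1: interest $165.78; balance after payment $6,260.78.
Month 2: interest $146.08; balance after payment $5,396.87.
Closed form: n = −ln(1 − rB₀/P)/ln(1+r) = −ln(0.83586)/ln(1.02333) ≈ 7.773, so the balance reaches zero during payment 8.

8 payments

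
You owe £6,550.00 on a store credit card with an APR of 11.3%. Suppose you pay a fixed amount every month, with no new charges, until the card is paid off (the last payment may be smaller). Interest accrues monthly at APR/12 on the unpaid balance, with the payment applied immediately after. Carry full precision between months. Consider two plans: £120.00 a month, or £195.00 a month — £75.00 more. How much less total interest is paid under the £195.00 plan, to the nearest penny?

£1,326.72

Monthly rate r = 11.3%/12 = 0.941667% = 0.00941667.
At £120.00/mo: n = ⌈−ln(1 − rB₀/P)/ln(1+r)⌉ = 77 payments (last £117.98); total interest = total paid − £6,550.00 = £2,687.98.
At £195.00/mo: 41 payments (last £111.26); total interest £1,361.26.
Interest saved = £2,687.98 − £1,361.26 = £1,326.72.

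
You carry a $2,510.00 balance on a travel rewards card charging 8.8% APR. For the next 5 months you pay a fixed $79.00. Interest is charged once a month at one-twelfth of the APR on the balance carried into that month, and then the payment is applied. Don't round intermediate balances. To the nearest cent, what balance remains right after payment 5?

$2,202.56

Monthly rate r = 8.8%/12 = 0.733333% = 0.00733333.
Each month: B ← B·(1+r) − $79.00.
Month 1: interest $18.41; balance after payment $2,449.41.
Month 2: interest $17.96; balance after payment $2,388.37.
Month 3: interest $17.51; balance after payment $2,326.88.
Month 4: interest $17.06; balance after payment $2,264.95.
Month 5: interest $16.61; balance after payment $2,202.56.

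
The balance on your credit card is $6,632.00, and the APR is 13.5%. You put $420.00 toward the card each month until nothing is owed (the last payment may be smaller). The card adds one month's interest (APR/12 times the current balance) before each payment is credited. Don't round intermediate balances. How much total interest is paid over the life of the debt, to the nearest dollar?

$711

Monthly rate r = 13.5%/12 = 1.125% = 0.01125.
Payoff takes n = ⌈−ln(1 − rB₀/P)/ln(1+r)⌉ = ⌈17.483⌉ = 18 payments; the last is $203.25.
Total paid = 17·$420.00 + $203.25 = $7,343.25.
Total interest = total paid − principal = $7,343.25 − $6,632.00 = $711.25.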